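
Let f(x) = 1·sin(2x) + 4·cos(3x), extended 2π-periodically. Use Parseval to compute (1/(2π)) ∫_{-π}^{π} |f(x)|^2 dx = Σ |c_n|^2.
Σ |c_n|^2 = 17/2

Expand |f|^2 and use orthogonality of {sin(nx), cos(mx)} on [-π, π]:
  ∫_{-π}^{π} sin(nx)^2 dx = π, ∫ cos(mx)^2 dx = π, and cross terms integrate to 0.
So ∫_{-π}^{π} f(x)^2 dx = 1^2 · π + 4^2 · π = (1 + 16)π.
Divide by 2π: (1 + 16)/2 = 17/2.
By Parseval, this equals Σ |c_n|^2.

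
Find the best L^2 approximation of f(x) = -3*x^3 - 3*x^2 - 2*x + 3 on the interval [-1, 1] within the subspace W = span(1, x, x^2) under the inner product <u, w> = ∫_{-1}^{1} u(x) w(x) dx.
g(x) = -3*x^2 - 19*x/5 + 3

The best approximation g ∈ W is the orthogonal projection of f onto W. Writing g = a_0 + a_1 x + a_2 x^2, the coefficients solve the normal equations G · a = b where
  G_{ij} = <φ_i, φ_j> and b_i = <f, φ_i>, with φ_0 = 1, φ_1 = x, φ_2 = x^2.
G =
  [2, 0, 2/3]
  [0, 2/3, 0]
  [2/3, 0, 2/5],
b = (4, -38/15, 4/5).
Solving gives a_0 = 3, a_1 = -19/5, a_2 = -3, so
  g(x) = -3*x^2 - 19*x/5 + 3.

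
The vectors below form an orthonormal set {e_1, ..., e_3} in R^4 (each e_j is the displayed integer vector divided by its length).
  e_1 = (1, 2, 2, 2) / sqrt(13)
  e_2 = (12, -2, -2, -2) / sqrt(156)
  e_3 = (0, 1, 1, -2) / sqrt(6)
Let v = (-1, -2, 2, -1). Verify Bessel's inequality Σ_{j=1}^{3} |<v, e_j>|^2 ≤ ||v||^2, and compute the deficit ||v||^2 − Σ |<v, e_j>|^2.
Σ |<v, e_j>|^2 = 2; ||v||^2 = 10; deficit = 8

Write each e_j = u_j / sqrt(<u_j, u_j>) where u_j is the displayed integer vector. Then <v, e_j> = <v, u_j> / sqrt(<u_j, u_j>), so |<v, e_j>|^2 = <v, u_j>^2 / <u_j, u_j>.
Coefficients: <v, e_1> = -3/sqrt(13), <v, e_2> = -10/sqrt(156), <v, e_3> = 2/sqrt(6).
Square and sum: Σ |<v, e_j>|^2 = 2.
Compute ||v||^2 = v·v = 10.
Deficit = 10 − 2 = 8 ≥ 0, confirming Bessel's inequality. (The deficit equals ||v − Σ <v,e_j> e_j||^2, the squared distance from v to span{e_j}.)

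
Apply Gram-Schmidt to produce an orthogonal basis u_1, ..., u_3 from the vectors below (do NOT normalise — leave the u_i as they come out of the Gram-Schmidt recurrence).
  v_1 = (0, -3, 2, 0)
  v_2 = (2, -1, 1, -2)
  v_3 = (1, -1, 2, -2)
Orthogonal basis:
  u_1 = (0, -3, 2, 0)
  u_2 = (2, 2/13, 3/13, -2)
  u_3 = (-59/105, 52/105, 26/35, -46/105)

Apply the Gram-Schmidt recurrence
  u_1 = v_1
  u_i = v_i − Σ_{j<i} ((v_i · u_j) / (u_j · u_j)) · u_j.

Step by step this gives:
  u_1 = (0, -3, 2, 0)
  u_2 = (2, 2/13, 3/13, -2)
  u_3 = (-59/105, 52/105, 26/35, -46/105)

Orthogonality check:
  u_2 · u_1 = 0 (should be 0)
  u_3 · u_1 = 0 (should be 0)
  u_3 · u_2 = 0 (should be 0)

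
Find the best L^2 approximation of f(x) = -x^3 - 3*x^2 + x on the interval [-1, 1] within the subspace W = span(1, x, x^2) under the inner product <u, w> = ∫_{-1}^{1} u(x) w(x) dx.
g(x) = -3*x^2 + 2*x/5

The best approximation g ∈ W is the orthogonal projection of f onto W. Writing g = a_0 + a_1 x + a_2 x^2, the coefficients solve the normal equations G · a = b where
  G_{ij} = <φ_i, φ_j> and b_i = <f, φ_i>, with φ_0 = 1, φ_1 = x, φ_2 = x^2.
G =
  [2, 0, 2/3]
  [0, 2/3, 0]
  [2/3, 0, 2/5],
b = (-2, 4/15, -6/5).
Solving gives a_0 = 0, a_1 = 2/5, a_2 = -3, so
  g(x) = -3*x^2 + 2*x/5.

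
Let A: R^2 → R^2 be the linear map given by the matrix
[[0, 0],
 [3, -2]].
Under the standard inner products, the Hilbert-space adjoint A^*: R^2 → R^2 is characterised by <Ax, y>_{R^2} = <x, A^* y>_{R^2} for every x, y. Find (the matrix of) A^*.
A^* = A^T =
[[0, 3],
 [0, -2]]

For real matrices with standard dot products, the defining identity <Ax, y> = <x, A^* y> gives (Ax)^T y = x^T (A^*) y, i.e. x^T A^T y = x^T (A^*) y. Since this holds for all x, y, we must have A^* = A^T. Therefore
A^* =
[[0, 3],
 [0, -2]].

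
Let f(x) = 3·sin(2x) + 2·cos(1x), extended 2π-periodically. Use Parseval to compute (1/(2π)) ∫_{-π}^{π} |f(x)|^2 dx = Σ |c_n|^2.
Σ |c_n|^2 = 13/2

Expand |f|^2 and use orthogonality of {sin(nx), cos(mx)} on [-π, π]:
  ∫_{-π}^{π} sin(nx)^2 dx = π, ∫ cos(mx)^2 dx = π, and cross terms integrate to 0.
So ∫_{-π}^{π} f(x)^2 dx = 3^2 · π + 2^2 · π = (9 + 4)π.
Divide by 2π: (9 + 4)/2 = 13/2.
By Parseval, this equals Σ |c_n|^2.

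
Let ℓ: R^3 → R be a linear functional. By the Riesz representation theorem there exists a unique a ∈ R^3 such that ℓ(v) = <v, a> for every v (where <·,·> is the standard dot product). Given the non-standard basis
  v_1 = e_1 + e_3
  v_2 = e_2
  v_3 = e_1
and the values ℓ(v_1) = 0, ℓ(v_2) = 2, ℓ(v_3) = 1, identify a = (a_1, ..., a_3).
a = (1, 2, -1)

Write a = (a_1, ..., a_3) in the standard basis. For each basis vector v_i, ℓ(v_i) = <v_i, a> is a linear equation in the a_j's. Collect the n equations into a matrix system V a = ℓ, where row i of V is v_i (expressed in the standard basis). Since V is invertible (lower-triangular with 1s on the diagonal, up to permutation), solve by back-substitution:
  V =
[[1, 0, 1],
 [0, 1, 0],
 [1, 0, 0]]
  V a = (0, 2, 1)
Solving gives a = (1, 2, -1).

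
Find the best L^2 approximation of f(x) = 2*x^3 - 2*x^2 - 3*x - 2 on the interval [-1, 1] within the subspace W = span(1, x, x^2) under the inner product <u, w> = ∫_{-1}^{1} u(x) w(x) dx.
g(x) = -2*x^2 - 9*x/5 - 2

The best approximation g ∈ W is the orthogonal projection of f onto W. Writing g = a_0 + a_1 x + a_2 x^2, the coefficients solve the normal equations G · a = b where
  G_{ij} = <φ_i, φ_j> and b_i = <f, φ_i>, with φ_0 = 1, φ_1 = x, φ_2 = x^2.
G =
  [2, 0, 2/3]
  [0, 2/3, 0]
  [2/3, 0, 2/5],
b = (-16/3, -6/5, -32/15).
Solving gives a_0 = -2, a_1 = -9/5, a_2 = -2, so
  g(x) = -2*x^2 - 9*x/5 - 2.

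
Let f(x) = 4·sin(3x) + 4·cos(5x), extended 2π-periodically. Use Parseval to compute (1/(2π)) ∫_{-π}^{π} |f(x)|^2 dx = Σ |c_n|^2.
Σ |c_n|^2 = 16

Expand |f|^2 and use orthogonality of {sin(nx), cos(mx)} on [-π, π]:
  ∫_{-π}^{π} sin(nx)^2 dx = π, ∫ cos(mx)^2 dx = π, and cross terms integrate to 0.
So ∫_{-π}^{π} f(x)^2 dx = 4^2 · π + 4^2 · π = (16 + 16)π.
Divide by 2π: (16 + 16)/2 = 16.
By Parseval, this equals Σ |c_n|^2.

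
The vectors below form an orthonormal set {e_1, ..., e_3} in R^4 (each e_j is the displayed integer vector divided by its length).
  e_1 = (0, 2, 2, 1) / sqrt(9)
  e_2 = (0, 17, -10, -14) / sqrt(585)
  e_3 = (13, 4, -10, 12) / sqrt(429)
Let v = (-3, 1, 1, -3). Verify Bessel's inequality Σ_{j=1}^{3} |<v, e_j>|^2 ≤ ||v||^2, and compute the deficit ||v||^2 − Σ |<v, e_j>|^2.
Σ |<v, e_j>|^2 = 1073/55; ||v||^2 = 20; deficit = 27/55

Write each e_j = u_j / sqrt(<u_j, u_j>) where u_j is the displayed integer vector. Then <v, e_j> = <v, u_j> / sqrt(<u_j, u_j>), so |<v, e_j>|^2 = <v, u_j>^2 / <u_j, u_j>.
Coefficients: <v, e_1> = 1/sqrt(9), <v, e_2> = 49/sqrt(585), <v, e_3> = -81/sqrt(429).
Square and sum: Σ |<v, e_j>|^2 = 1073/55.
Compute ||v||^2 = v·v = 20.
Deficit = 20 − 1073/55 = 27/55 ≥ 0, confirming Bessel's inequality. (The deficit equals ||v − Σ <v,e_j> e_j||^2, the squared distance from v to span{e_j}.)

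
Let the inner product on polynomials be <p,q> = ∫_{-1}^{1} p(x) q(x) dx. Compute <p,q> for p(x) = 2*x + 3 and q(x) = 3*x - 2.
<p,q> = -8

Expand the product: p(x)·q(x) = 6*x^2 + 5*x - 6.
∫_{-1}^{1} of each monomial x^k gives [2/(k+1) if k even, 0 if k odd]. Integrating term-by-term (or equivalently evaluating the antiderivative F(x) = 2*x^3 + 5*x^2/2 - 6*x at the endpoints):
  F(1) − F(−1) = -3/2 − (13/2) = -8.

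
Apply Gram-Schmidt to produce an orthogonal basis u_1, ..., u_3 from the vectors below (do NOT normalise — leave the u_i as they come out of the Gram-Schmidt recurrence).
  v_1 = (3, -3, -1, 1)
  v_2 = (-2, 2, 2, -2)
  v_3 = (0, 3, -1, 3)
Orthogonal basis:
  u_1 = (3, -3, -1, 1)
  u_2 = (2/5, -2/5, 6/5, -6/5)
  u_3 = (3/2, 3/2, 1, 1)

Apply the Gram-Schmidt recurrence
  u_1 = v_1
  u_i = v_i − Σ_{j<i} ((v_i · u_j) / (u_j · u_j)) · u_j.

Step by step this gives:
  u_1 = (3, -3, -1, 1)
  u_2 = (2/5, -2/5, 6/5, -6/5)
  u_3 = (3/2, 3/2, 1, 1)

Orthogonality check:
  u_2 · u_1 = 0 (should be 0)
  u_3 · u_1 = 0 (should be 0)
  u_3 · u_2 = 0 (should be 0)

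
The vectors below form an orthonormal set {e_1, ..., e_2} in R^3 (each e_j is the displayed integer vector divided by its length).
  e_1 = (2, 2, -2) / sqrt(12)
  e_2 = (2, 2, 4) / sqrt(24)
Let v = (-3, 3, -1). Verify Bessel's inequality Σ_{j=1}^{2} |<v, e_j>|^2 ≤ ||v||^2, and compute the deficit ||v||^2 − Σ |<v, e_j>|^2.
Σ |<v, e_j>|^2 = 1; ||v||^2 = 19; deficit = 18

Write each e_j = u_j / sqrt(<u_j, u_j>) where u_j is the displayed integer vector. Then <v, e_j> = <v, u_j> / sqrt(<u_j, u_j>), so |<v, e_j>|^2 = <v, u_j>^2 / <u_j, u_j>.
Coefficients: <v, e_1> = 2/sqrt(12), <v, e_2> = -4/sqrt(24).
Square and sum: Σ |<v, e_j>|^2 = 1.
Compute ||v||^2 = v·v = 19.
Deficit = 19 − 1 = 18 ≥ 0, confirming Bessel's inequality. (The deficit equals ||v − Σ <v,e_j> e_j||^2, the squared distance from v to span{e_j}.)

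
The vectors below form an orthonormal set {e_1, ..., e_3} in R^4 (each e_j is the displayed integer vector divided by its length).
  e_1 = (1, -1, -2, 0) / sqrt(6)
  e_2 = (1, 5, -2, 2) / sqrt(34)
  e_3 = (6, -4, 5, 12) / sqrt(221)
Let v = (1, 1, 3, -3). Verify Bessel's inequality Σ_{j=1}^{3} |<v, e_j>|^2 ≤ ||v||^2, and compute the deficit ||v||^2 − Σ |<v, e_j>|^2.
Σ |<v, e_j>|^2 = 113/13; ||v||^2 = 20; deficit = 147/13

Write each e_j = u_j / sqrt(<u_j, u_j>) where u_j is the displayed integer vector. Then <v, e_j> = <v, u_j> / sqrt(<u_j, u_j>), so |<v, e_j>|^2 = <v, u_j>^2 / <u_j, u_j>.
Coefficients: <v, e_1> = -6/sqrt(6), <v, e_2> = -6/sqrt(34), <v, e_3> = -19/sqrt(221).
Square and sum: Σ |<v, e_j>|^2 = 113/13.
Compute ||v||^2 = v·v = 20.
Deficit = 20 − 113/13 = 147/13 ≥ 0, confirming Bessel's inequality. (The deficit equals ||v − Σ <v,e_j> e_j||^2, the squared distance from v to span{e_j}.)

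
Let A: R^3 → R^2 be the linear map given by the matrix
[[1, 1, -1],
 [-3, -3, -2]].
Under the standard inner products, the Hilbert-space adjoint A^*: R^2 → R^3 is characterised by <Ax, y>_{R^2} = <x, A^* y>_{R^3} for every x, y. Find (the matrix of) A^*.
A^* = A^T =
[[1, -3],
 [1, -3],
 [-1, -2]]

For real matrices with standard dot products, the defining identity <Ax, y> = <x, A^* y> gives (Ax)^T y = x^T (A^*) y, i.e. x^T A^T y = x^T (A^*) y. Since this holds for all x, y, we must have A^* = A^T. Therefore
A^* =
[[1, -3],
 [1, -3],
 [-1, -2]].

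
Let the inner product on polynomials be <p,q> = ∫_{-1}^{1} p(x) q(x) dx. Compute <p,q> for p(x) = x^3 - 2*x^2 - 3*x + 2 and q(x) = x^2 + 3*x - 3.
<p,q> = -184/15

Expand the product: p(x)·q(x) = x^5 + x^4 - 12*x^3 - x^2 + 15*x - 6.
∫_{-1}^{1} of each monomial x^k gives [2/(k+1) if k even, 0 if k odd]. Integrating term-by-term (or equivalently evaluating the antiderivative F(x) = x^6/6 + x^5/5 - 3*x^4 - x^3/3 + 15*x^2/2 - 6*x at the endpoints):
  F(1) − F(−1) = -22/15 − (54/5) = -184/15.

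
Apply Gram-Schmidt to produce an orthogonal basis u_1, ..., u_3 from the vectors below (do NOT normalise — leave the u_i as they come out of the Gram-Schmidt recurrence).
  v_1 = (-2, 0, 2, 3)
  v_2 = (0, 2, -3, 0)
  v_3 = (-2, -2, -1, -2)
Orthogonal basis:
  u_1 = (-2, 0, 2, 3)
  u_2 = (-12/17, 2, -39/17, 18/17)
  u_3 = (-486/185, -288/185, -192/185, -196/185)

Apply the Gram-Schmidt recurrence
  u_1 = v_1
  u_i = v_i − Σ_{j<i} ((v_i · u_j) / (u_j · u_j)) · u_j.

Step by step this gives:
  u_1 = (-2, 0, 2, 3)
  u_2 = (-12/17, 2, -39/17, 18/17)
  u_3 = (-486/185, -288/185, -192/185, -196/185)

Orthogonality check:
  u_2 · u_1 = 0 (should be 0)
  u_3 · u_1 = 0 (should be 0)
  u_3 · u_2 = 0 (should be 0)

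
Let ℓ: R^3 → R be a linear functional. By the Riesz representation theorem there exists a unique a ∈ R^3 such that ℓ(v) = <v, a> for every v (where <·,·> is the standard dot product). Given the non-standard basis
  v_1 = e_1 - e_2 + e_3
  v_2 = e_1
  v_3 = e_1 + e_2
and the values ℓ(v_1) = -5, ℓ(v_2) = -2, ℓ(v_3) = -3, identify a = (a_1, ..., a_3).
a = (-2, -1, -4)

Write a = (a_1, ..., a_3) in the standard basis. For each basis vector v_i, ℓ(v_i) = <v_i, a> is a linear equation in the a_j's. Collect the n equations into a matrix system V a = ℓ, where row i of V is v_i (expressed in the standard basis). Since V is invertible (lower-triangular with 1s on the diagonal, up to permutation), solve by back-substitution:
  V =
[[1, -1, 1],
 [1, 0, 0],
 [1, 1, 0]]
  V a = (-5, -2, -3)
Solving gives a = (-2, -1, -4).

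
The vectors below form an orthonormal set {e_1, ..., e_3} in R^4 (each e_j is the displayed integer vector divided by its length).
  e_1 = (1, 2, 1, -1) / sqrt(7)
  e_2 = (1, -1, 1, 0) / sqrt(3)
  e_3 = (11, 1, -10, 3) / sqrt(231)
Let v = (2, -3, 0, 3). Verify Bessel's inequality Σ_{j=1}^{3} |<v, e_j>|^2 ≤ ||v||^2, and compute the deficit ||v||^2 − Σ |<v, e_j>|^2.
Σ |<v, e_j>|^2 = 206/11; ||v||^2 = 22; deficit = 36/11

Write each e_j = u_j / sqrt(<u_j, u_j>) where u_j is the displayed integer vector. Then <v, e_j> = <v, u_j> / sqrt(<u_j, u_j>), so |<v, e_j>|^2 = <v, u_j>^2 / <u_j, u_j>.
Coefficients: <v, e_1> = -7/sqrt(7), <v, e_2> = 5/sqrt(3), <v, e_3> = 28/sqrt(231).
Square and sum: Σ |<v, e_j>|^2 = 206/11.
Compute ||v||^2 = v·v = 22.
Deficit = 22 − 206/11 = 36/11 ≥ 0, confirming Bessel's inequality. (The deficit equals ||v − Σ <v,e_j> e_j||^2, the squared distance from v to span{e_j}.)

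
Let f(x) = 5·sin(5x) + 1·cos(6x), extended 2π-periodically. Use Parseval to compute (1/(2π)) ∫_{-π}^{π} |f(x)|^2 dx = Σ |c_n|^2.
Σ |c_n|^2 = 13

Expand |f|^2 and use orthogonality of {sin(nx), cos(mx)} on [-π, π]:
  ∫_{-π}^{π} sin(nx)^2 dx = π, ∫ cos(mx)^2 dx = π, and cross terms integrate to 0.
So ∫_{-π}^{π} f(x)^2 dx = 5^2 · π + 1^2 · π = (25 + 1)π.
Divide by 2π: (25 + 1)/2 = 13.
By Parseval, this equals Σ |c_n|^2.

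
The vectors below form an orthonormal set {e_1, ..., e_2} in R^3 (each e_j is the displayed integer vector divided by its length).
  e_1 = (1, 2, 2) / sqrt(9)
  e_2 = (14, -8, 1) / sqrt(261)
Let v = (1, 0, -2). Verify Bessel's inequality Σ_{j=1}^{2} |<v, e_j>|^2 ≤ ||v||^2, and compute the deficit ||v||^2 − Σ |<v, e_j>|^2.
Σ |<v, e_j>|^2 = 45/29; ||v||^2 = 5; deficit = 100/29

Write each e_j = u_j / sqrt(<u_j, u_j>) where u_j is the displayed integer vector. Then <v, e_j> = <v, u_j> / sqrt(<u_j, u_j>), so |<v, e_j>|^2 = <v, u_j>^2 / <u_j, u_j>.
Coefficients: <v, e_1> = -3/sqrt(9), <v, e_2> = 12/sqrt(261).
Square and sum: Σ |<v, e_j>|^2 = 45/29.
Compute ||v||^2 = v·v = 5.
Deficit = 5 − 45/29 = 100/29 ≥ 0, confirming Bessel's inequality. (The deficit equals ||v − Σ <v,e_j> e_j||^2, the squared distance from v to span{e_j}.)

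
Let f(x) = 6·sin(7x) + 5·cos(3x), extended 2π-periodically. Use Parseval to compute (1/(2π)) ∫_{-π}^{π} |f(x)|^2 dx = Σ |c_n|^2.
Σ |c_n|^2 = 61/2

Expand |f|^2 and use orthogonality of {sin(nx), cos(mx)} on [-π, π]:
  ∫_{-π}^{π} sin(nx)^2 dx = π, ∫ cos(mx)^2 dx = π, and cross terms integrate to 0.
So ∫_{-π}^{π} f(x)^2 dx = 6^2 · π + 5^2 · π = (36 + 25)π.
Divide by 2π: (36 + 25)/2 = 61/2.
By Parseval, this equals Σ |c_n|^2.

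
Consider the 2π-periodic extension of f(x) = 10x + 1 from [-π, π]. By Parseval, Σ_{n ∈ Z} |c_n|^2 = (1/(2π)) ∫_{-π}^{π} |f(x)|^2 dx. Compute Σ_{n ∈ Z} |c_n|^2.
Σ |c_n|^2 = 100π^2/3 + 1

Expand and integrate term by term over [-π, π]:
  ∫ (10x)^2 dx = 100·(2π^3/3); ∫ 2·10·(1)·x dx = 0 (odd integrand); ∫ 1^2 dx = 1·2π.
So (1/(2π)) ∫_{-π}^{π} (10x + 1)^2 dx = 100π^2/3 + 1 = 100π^2/3 + 1.
Parseval ⇒ Σ |c_n|^2 = 100π^2/3 + 1.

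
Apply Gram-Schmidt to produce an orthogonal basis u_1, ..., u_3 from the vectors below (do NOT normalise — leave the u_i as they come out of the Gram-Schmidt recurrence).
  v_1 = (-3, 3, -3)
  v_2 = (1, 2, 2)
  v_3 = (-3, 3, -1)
Orthogonal basis:
  u_1 = (-3, 3, -3)
  u_2 = (2/3, 7/3, 5/3)
  u_3 = (-12/13, -3/13, 9/13)

Apply the Gram-Schmidt recurrence
  u_1 = v_1
  u_i = v_i − Σ_{j<i} ((v_i · u_j) / (u_j · u_j)) · u_j.

Step by step this gives:
  u_1 = (-3, 3, -3)
  u_2 = (2/3, 7/3, 5/3)
  u_3 = (-12/13, -3/13, 9/13)

Orthogonality check:
  u_2 · u_1 = 0 (should be 0)
  u_3 · u_1 = 0 (should be 0)
  u_3 · u_2 = 0 (should be 0)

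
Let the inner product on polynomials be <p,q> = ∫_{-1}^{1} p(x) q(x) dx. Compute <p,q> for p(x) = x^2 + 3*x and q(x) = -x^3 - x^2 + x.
<p,q> = 2/5

Expand the product: p(x)·q(x) = -x^5 - 4*x^4 - 2*x^3 + 3*x^2.
∫_{-1}^{1} of each monomial x^k gives [2/(k+1) if k even, 0 if k odd]. Integrating term-by-term (or equivalently evaluating the antiderivative F(x) = -x^6/6 - 4*x^5/5 - x^4/2 + x^3 at the endpoints):
  F(1) − F(−1) = -7/15 − (-13/15) = 2/5.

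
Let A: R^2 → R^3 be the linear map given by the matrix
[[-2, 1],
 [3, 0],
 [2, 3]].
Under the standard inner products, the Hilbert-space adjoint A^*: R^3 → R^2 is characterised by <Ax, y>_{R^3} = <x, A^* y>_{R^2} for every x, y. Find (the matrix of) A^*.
A^* = A^T =
[[-2, 3, 2],
 [1, 0, 3]]

For real matrices with standard dot products, the defining identity <Ax, y> = <x, A^* y> gives (Ax)^T y = x^T (A^*) y, i.e. x^T A^T y = x^T (A^*) y. Since this holds for all x, y, we must have A^* = A^T. Therefore
A^* =
[[-2, 3, 2],
 [1, 0, 3]].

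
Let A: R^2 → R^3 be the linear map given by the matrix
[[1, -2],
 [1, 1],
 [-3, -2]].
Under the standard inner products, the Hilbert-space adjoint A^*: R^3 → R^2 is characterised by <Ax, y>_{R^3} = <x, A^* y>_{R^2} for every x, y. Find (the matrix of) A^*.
A^* = A^T =
[[1, 1, -3],
 [-2, 1, -2]]

For real matrices with standard dot products, the defining identity <Ax, y> = <x, A^* y> gives (Ax)^T y = x^T (A^*) y, i.e. x^T A^T y = x^T (A^*) y. Since this holds for all x, y, we must have A^* = A^T. Therefore
A^* =
[[1, 1, -3],
 [-2, 1, -2]].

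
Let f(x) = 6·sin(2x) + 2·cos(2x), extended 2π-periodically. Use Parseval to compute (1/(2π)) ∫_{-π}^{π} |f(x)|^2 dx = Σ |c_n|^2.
Σ |c_n|^2 = 20

Expand |f|^2 and use orthogonality of {sin(nx), cos(mx)} on [-π, π]:
  ∫_{-π}^{π} sin(nx)^2 dx = π, ∫ cos(mx)^2 dx = π, and cross terms integrate to 0.
So ∫_{-π}^{π} f(x)^2 dx = 6^2 · π + 2^2 · π = (36 + 4)π.
Divide by 2π: (36 + 4)/2 = 20.
By Parseval, this equals Σ |c_n|^2.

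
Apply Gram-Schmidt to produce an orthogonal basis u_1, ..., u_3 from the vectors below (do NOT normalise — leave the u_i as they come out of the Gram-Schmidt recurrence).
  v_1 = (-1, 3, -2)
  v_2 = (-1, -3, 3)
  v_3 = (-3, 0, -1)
Orthogonal basis:
  u_1 = (-1, 3, -2)
  u_2 = (-2, 0, 1)
  u_3 = (-9/14, -15/14, -9/7)

Apply the Gram-Schmidt recurrence
  u_1 = v_1
  u_i = v_i − Σ_{j<i} ((v_i · u_j) / (u_j · u_j)) · u_j.

Step by step this gives:
  u_1 = (-1, 3, -2)
  u_2 = (-2, 0, 1)
  u_3 = (-9/14, -15/14, -9/7)

Orthogonality check:
  u_2 · u_1 = 0 (should be 0)
  u_3 · u_1 = 0 (should be 0)
  u_3 · u_2 = 0 (should be 0)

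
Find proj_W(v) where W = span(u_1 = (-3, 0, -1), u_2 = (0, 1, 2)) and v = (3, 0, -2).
proj_W(v) = (129/46, -27/23, -65/46)

Set up U = [u_1 | ... | u_2] ∈ R^(3×2). The projector onto W = col(U) is P = U (U^T U)^(-1) U^T.
Compute U^T U =
  [10, -2]
  [-2, 5],
and U^T v = (-7, -4).
Solve U^T U · c = U^T v for the coefficients: c = (-43/46, -27/23). The projection is proj_W(v) = U c.
Check: (v - proj_W(v)) · u_1 = 0  (should be 0).
Check: (v - proj_W(v)) · u_2 = 0  (should be 0).
Result: proj_W(v) = (129/46, -27/23, -65/46).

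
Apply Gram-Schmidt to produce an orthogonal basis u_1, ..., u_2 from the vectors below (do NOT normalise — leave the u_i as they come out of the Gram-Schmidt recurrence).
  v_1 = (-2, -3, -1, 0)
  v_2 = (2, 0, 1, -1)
Orthogonal basis:
  u_1 = (-2, -3, -1, 0)
  u_2 = (9/7, -15/14, 9/14, -1)

Apply the Gram-Schmidt recurrence
  u_1 = v_1
  u_i = v_i − Σ_{j<i} ((v_i · u_j) / (u_j · u_j)) · u_j.

Step by step this gives:
  u_1 = (-2, -3, -1, 0)
  u_2 = (9/7, -15/14, 9/14, -1)

Orthogonality check:
  u_2 · u_1 = 0 (should be 0)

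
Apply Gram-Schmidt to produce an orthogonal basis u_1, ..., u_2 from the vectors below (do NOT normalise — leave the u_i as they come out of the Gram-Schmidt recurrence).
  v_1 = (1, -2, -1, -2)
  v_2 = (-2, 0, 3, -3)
Orthogonal basis:
  u_1 = (1, -2, -1, -2)
  u_2 = (-21/10, 1/5, 31/10, -14/5)

Apply the Gram-Schmidt recurrence
  u_1 = v_1
  u_i = v_i − Σ_{j<i} ((v_i · u_j) / (u_j · u_j)) · u_j.

Step by step this gives:
  u_1 = (1, -2, -1, -2)
  u_2 = (-21/10, 1/5, 31/10, -14/5)

Orthogonality check:
  u_2 · u_1 = 0 (should be 0)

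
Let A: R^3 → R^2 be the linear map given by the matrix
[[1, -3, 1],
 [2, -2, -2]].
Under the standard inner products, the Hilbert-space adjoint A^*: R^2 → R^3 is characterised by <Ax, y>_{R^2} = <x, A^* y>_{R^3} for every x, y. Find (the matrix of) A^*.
A^* = A^T =
[[1, 2],
 [-3, -2],
 [1, -2]]

For real matrices with standard dot products, the defining identity <Ax, y> = <x, A^* y> gives (Ax)^T y = x^T (A^*) y, i.e. x^T A^T y = x^T (A^*) y. Since this holds for all x, y, we must have A^* = A^T. Therefore
A^* =
[[1, 2],
 [-3, -2],
 [1, -2]].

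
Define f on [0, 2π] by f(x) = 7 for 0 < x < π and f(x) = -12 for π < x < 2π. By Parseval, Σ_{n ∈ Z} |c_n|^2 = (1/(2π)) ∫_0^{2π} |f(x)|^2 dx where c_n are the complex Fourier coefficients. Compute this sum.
Σ |c_n|^2 = 193/2

Parseval equates the L^2 energy of f (normalised by 1/(2π)) with the ℓ^2 sum of its Fourier coefficients: (1/(2π)) ∫_0^{2π} |f|^2 = Σ |c_n|^2.
Compute the left side: (1/(2π)) [∫_0^π 7^2 dx + ∫_π^{2π} (-12)^2 dx] = (1/(2π)) · (49π + 144π) = (49 + 144)/2 = 193/2.
So Σ_{n ∈ Z} |c_n|^2 = 193/2.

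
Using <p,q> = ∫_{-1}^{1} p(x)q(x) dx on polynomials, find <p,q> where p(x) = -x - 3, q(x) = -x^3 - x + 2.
<p,q> = -164/15

Expand the product: p(x)·q(x) = x^4 + 3*x^3 + x^2 + x - 6.
∫_{-1}^{1} of each monomial x^k gives [2/(k+1) if k even, 0 if k odd]. Integrating term-by-term (or equivalently evaluating the antiderivative F(x) = x^5/5 + 3*x^4/4 + x^3/3 + x^2/2 - 6*x at the endpoints):
  F(1) − F(−1) = -253/60 − (403/60) = -164/15.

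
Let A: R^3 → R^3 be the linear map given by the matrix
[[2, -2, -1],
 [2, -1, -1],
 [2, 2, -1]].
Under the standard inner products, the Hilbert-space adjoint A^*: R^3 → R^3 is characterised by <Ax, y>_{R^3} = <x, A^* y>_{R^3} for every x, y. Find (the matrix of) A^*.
A^* = A^T =
[[2, 2, 2],
 [-2, -1, 2],
 [-1, -1, -1]]

For real matrices with standard dot products, the defining identity <Ax, y> = <x, A^* y> gives (Ax)^T y = x^T (A^*) y, i.e. x^T A^T y = x^T (A^*) y. Since this holds for all x, y, we must have A^* = A^T. Therefore
A^* =
[[2, 2, 2],
 [-2, -1, 2],
 [-1, -1, -1]].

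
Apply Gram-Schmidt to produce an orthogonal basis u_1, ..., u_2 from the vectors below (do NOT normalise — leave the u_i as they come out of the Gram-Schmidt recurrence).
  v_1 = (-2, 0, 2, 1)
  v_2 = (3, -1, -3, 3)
Orthogonal basis:
  u_1 = (-2, 0, 2, 1)
  u_2 = (1, -1, -1, 4)

Apply the Gram-Schmidt recurrence
  u_1 = v_1
  u_i = v_i − Σ_{j<i} ((v_i · u_j) / (u_j · u_j)) · u_j.

Step by step this gives:
  u_1 = (-2, 0, 2, 1)
  u_2 = (1, -1, -1, 4)

Orthogonality check:
  u_2 · u_1 = 0 (should be 0)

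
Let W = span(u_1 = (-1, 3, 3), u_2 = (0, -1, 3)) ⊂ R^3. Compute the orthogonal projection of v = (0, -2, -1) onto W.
proj_W(v) = (6/11, -41/22, -21/22)

Set up U = [u_1 | ... | u_2] ∈ R^(3×2). The projector onto W = col(U) is P = U (U^T U)^(-1) U^T.
Compute U^T U =
  [19, 6]
  [6, 10],
and U^T v = (-9, -1).
Solve U^T U · c = U^T v for the coefficients: c = (-6/11, 5/22). The projection is proj_W(v) = U c.
Check: (v - proj_W(v)) · u_1 = 0  (should be 0).
Check: (v - proj_W(v)) · u_2 = 0  (should be 0).
Result: proj_W(v) = (6/11, -41/22, -21/22).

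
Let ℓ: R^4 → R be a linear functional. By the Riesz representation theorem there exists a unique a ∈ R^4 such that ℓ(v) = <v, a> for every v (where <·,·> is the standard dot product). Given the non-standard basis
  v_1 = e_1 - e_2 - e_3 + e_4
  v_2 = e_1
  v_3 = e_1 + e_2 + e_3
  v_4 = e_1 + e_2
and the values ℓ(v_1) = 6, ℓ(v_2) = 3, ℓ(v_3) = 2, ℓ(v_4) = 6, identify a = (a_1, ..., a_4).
a = (3, 3, -4, 2)

Write a = (a_1, ..., a_4) in the standard basis. For each basis vector v_i, ℓ(v_i) = <v_i, a> is a linear equation in the a_j's. Collect the n equations into a matrix system V a = ℓ, where row i of V is v_i (expressed in the standard basis). Since V is invertible (lower-triangular with 1s on the diagonal, up to permutation), solve by back-substitution:
  V =
[[1, -1, -1, 1],
 [1, 0, 0, 0],
 [1, 1, 1, 0],
 [1, 1, 0, 0]]
  V a = (6, 3, 2, 6)
Solving gives a = (3, 3, -4, 2).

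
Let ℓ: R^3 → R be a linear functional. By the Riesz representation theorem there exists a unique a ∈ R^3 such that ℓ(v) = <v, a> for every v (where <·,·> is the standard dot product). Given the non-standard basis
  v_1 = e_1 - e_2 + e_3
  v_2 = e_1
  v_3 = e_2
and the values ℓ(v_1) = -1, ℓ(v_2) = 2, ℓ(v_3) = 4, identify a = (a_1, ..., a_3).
a = (2, 4, 1)

Write a = (a_1, ..., a_3) in the standard basis. For each basis vector v_i, ℓ(v_i) = <v_i, a> is a linear equation in the a_j's. Collect the n equations into a matrix system V a = ℓ, where row i of V is v_i (expressed in the standard basis). Since V is invertible (lower-triangular with 1s on the diagonal, up to permutation), solve by back-substitution:
  V =
[[1, -1, 1],
 [1, 0, 0],
 [0, 1, 0]]
  V a = (-1, 2, 4)
Solving gives a = (2, 4, 1).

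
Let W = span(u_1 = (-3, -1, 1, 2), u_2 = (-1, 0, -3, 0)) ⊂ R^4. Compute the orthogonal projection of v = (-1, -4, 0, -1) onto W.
proj_W(v) = (-11/10, -1/3, 1/30, 2/3)

Set up U = [u_1 | ... | u_2] ∈ R^(4×2). The projector onto W = col(U) is P = U (U^T U)^(-1) U^T.
Compute U^T U =
  [15, 0]
  [0, 10],
and U^T v = (5, 1).
Solve U^T U · c = U^T v for the coefficients: c = (1/3, 1/10). The projection is proj_W(v) = U c.
Check: (v - proj_W(v)) · u_1 = 0  (should be 0).
Check: (v - proj_W(v)) · u_2 = 0  (should be 0).
Result: proj_W(v) = (-11/10, -1/3, 1/30, 2/3).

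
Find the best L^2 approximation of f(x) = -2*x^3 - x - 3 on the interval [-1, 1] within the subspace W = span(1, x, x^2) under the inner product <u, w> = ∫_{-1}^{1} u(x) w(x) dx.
g(x) = -11*x/5 - 3

The best approximation g ∈ W is the orthogonal projection of f onto W. Writing g = a_0 + a_1 x + a_2 x^2, the coefficients solve the normal equations G · a = b where
  G_{ij} = <φ_i, φ_j> and b_i = <f, φ_i>, with φ_0 = 1, φ_1 = x, φ_2 = x^2.
G =
  [2, 0, 2/3]
  [0, 2/3, 0]
  [2/3, 0, 2/5],
b = (-6, -22/15, -2).
Solving gives a_0 = -3, a_1 = -11/5, a_2 = 0, so
  g(x) = -11*x/5 - 3.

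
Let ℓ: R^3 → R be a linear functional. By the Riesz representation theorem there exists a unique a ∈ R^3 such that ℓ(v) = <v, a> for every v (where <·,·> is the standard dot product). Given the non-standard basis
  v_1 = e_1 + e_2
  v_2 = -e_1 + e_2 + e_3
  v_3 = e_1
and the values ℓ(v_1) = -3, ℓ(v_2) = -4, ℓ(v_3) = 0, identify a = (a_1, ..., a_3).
a = (0, -3, -1)

Write a = (a_1, ..., a_3) in the standard basis. For each basis vector v_i, ℓ(v_i) = <v_i, a> is a linear equation in the a_j's. Collect the n equations into a matrix system V a = ℓ, where row i of V is v_i (expressed in the standard basis). Since V is invertible (lower-triangular with 1s on the diagonal, up to permutation), solve by back-substitution:
  V =
[[1, 1, 0],
 [-1, 1, 1],
 [1, 0, 0]]
  V a = (-3, -4, 0)
Solving gives a = (0, -3, -1).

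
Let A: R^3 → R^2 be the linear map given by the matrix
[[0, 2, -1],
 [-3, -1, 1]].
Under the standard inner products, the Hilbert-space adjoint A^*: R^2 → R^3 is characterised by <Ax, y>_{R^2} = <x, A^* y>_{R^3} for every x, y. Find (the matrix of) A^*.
A^* = A^T =
[[0, -3],
 [2, -1],
 [-1, 1]]

For real matrices with standard dot products, the defining identity <Ax, y> = <x, A^* y> gives (Ax)^T y = x^T (A^*) y, i.e. x^T A^T y = x^T (A^*) y. Since this holds for all x, y, we must have A^* = A^T. Therefore
A^* =
[[0, -3],
 [2, -1],
 [-1, 1]].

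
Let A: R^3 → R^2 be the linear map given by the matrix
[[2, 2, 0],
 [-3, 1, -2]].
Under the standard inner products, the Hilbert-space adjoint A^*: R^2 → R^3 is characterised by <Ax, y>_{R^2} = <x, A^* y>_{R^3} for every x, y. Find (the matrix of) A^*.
A^* = A^T =
[[2, -3],
 [2, 1],
 [0, -2]]

For real matrices with standard dot products, the defining identity <Ax, y> = <x, A^* y> gives (Ax)^T y = x^T (A^*) y, i.e. x^T A^T y = x^T (A^*) y. Since this holds for all x, y, we must have A^* = A^T. Therefore
A^* =
[[2, -3],
 [2, 1],
 [0, -2]].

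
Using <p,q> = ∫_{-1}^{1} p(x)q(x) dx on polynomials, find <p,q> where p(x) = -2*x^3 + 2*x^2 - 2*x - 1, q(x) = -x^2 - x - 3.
<p,q> = 4

Expand the product: p(x)·q(x) = 2*x^5 + 6*x^3 - 3*x^2 + 7*x + 3.
∫_{-1}^{1} of each monomial x^k gives [2/(k+1) if k even, 0 if k odd]. Integrating term-by-term (or equivalently evaluating the antiderivative F(x) = x^6/3 + 3*x^4/2 - x^3 + 7*x^2/2 + 3*x at the endpoints):
  F(1) − F(−1) = 22/3 − (10/3) = 4.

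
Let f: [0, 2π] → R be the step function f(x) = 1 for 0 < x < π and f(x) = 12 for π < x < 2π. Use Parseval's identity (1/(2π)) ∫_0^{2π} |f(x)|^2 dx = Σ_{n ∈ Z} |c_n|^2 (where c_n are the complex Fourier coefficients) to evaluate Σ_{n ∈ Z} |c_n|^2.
Σ |c_n|^2 = 145/2

Parseval equates the L^2 energy of f (normalised by 1/(2π)) with the ℓ^2 sum of its Fourier coefficients: (1/(2π)) ∫_0^{2π} |f|^2 = Σ |c_n|^2.
Compute the left side: (1/(2π)) [∫_0^π 1^2 dx + ∫_π^{2π} 12^2 dx] = (1/(2π)) · (1π + 144π) = (1 + 144)/2 = 145/2.
So Σ_{n ∈ Z} |c_n|^2 = 145/2.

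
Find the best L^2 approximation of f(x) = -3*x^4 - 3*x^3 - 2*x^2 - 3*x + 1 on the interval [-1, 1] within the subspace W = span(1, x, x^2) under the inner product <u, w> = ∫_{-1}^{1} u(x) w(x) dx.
g(x) = -32*x^2/7 - 24*x/5 + 44/35

The best approximation g ∈ W is the orthogonal projection of f onto W. Writing g = a_0 + a_1 x + a_2 x^2, the coefficients solve the normal equations G · a = b where
  G_{ij} = <φ_i, φ_j> and b_i = <f, φ_i>, with φ_0 = 1, φ_1 = x, φ_2 = x^2.
G =
  [2, 0, 2/3]
  [0, 2/3, 0]
  [2/3, 0, 2/5],
b = (-8/15, -16/5, -104/105).
Solving gives a_0 = 44/35, a_1 = -24/5, a_2 = -32/7, so
  g(x) = -32*x^2/7 - 24*x/5 + 44/35.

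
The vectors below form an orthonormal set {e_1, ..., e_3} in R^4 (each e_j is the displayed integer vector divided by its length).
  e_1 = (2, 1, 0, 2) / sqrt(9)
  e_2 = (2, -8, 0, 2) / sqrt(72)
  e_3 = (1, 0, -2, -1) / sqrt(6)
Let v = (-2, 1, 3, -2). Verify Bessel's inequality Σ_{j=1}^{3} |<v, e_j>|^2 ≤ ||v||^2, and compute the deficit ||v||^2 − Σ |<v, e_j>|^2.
Σ |<v, e_j>|^2 = 15; ||v||^2 = 18; deficit = 3

Write each e_j = u_j / sqrt(<u_j, u_j>) where u_j is the displayed integer vector. Then <v, e_j> = <v, u_j> / sqrt(<u_j, u_j>), so |<v, e_j>|^2 = <v, u_j>^2 / <u_j, u_j>.
Coefficients: <v, e_1> = -7/sqrt(9), <v, e_2> = -16/sqrt(72), <v, e_3> = -6/sqrt(6).
Square and sum: Σ |<v, e_j>|^2 = 15.
Compute ||v||^2 = v·v = 18.
Deficit = 18 − 15 = 3 ≥ 0, confirming Bessel's inequality. (The deficit equals ||v − Σ <v,e_j> e_j||^2, the squared distance from v to span{e_j}.)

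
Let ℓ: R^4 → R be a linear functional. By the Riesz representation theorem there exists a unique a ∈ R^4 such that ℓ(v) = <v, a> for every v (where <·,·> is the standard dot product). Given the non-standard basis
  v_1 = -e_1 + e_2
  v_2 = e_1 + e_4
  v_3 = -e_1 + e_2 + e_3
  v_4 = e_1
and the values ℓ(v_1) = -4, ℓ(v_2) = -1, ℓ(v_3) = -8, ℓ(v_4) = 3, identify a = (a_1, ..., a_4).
a = (3, -1, -4, -4)

Write a = (a_1, ..., a_4) in the standard basis. For each basis vector v_i, ℓ(v_i) = <v_i, a> is a linear equation in the a_j's. Collect the n equations into a matrix system V a = ℓ, where row i of V is v_i (expressed in the standard basis). Since V is invertible (lower-triangular with 1s on the diagonal, up to permutation), solve by back-substitution:
  V =
[[-1, 1, 0, 0],
 [1, 0, 0, 1],
 [-1, 1, 1, 0],
 [1, 0, 0, 0]]
  V a = (-4, -1, -8, 3)
Solving gives a = (3, -1, -4, -4).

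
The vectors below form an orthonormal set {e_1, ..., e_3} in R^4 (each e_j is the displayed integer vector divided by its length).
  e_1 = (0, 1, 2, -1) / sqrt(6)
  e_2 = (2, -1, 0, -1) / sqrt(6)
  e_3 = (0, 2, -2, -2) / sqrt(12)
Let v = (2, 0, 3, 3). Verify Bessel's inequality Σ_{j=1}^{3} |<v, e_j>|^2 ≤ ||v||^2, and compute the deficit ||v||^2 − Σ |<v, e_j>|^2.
Σ |<v, e_j>|^2 = 41/3; ||v||^2 = 22; deficit = 25/3

Write each e_j = u_j / sqrt(<u_j, u_j>) where u_j is the displayed integer vector. Then <v, e_j> = <v, u_j> / sqrt(<u_j, u_j>), so |<v, e_j>|^2 = <v, u_j>^2 / <u_j, u_j>.
Coefficients: <v, e_1> = 3/sqrt(6), <v, e_2> = 1/sqrt(6), <v, e_3> = -12/sqrt(12).
Square and sum: Σ |<v, e_j>|^2 = 41/3.
Compute ||v||^2 = v·v = 22.
Deficit = 22 − 41/3 = 25/3 ≥ 0, confirming Bessel's inequality. (The deficit equals ||v − Σ <v,e_j> e_j||^2, the squared distance from v to span{e_j}.)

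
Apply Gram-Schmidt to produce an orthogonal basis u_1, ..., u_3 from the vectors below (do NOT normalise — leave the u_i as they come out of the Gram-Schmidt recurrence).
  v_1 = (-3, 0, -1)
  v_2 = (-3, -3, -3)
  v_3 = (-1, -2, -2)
Orthogonal basis:
  u_1 = (-3, 0, -1)
  u_2 = (3/5, -3, -9/5)
  u_3 = (1/14, 1/7, -3/14)

Apply the Gram-Schmidt recurrence
  u_1 = v_1
  u_i = v_i − Σ_{j<i} ((v_i · u_j) / (u_j · u_j)) · u_j.

Step by step this gives:
  u_1 = (-3, 0, -1)
  u_2 = (3/5, -3, -9/5)
  u_3 = (1/14, 1/7, -3/14)

Orthogonality check:
  u_2 · u_1 = 0 (should be 0)
  u_3 · u_1 = 0 (should be 0)
  u_3 · u_2 = 0 (should be 0)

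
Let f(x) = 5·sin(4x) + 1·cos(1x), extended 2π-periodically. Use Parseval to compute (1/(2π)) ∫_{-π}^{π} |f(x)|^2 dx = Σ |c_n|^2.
Σ |c_n|^2 = 13

Expand |f|^2 and use orthogonality of {sin(nx), cos(mx)} on [-π, π]:
  ∫_{-π}^{π} sin(nx)^2 dx = π, ∫ cos(mx)^2 dx = π, and cross terms integrate to 0.
So ∫_{-π}^{π} f(x)^2 dx = 5^2 · π + 1^2 · π = (25 + 1)π.
Divide by 2π: (25 + 1)/2 = 13.
By Parseval, this equals Σ |c_n|^2.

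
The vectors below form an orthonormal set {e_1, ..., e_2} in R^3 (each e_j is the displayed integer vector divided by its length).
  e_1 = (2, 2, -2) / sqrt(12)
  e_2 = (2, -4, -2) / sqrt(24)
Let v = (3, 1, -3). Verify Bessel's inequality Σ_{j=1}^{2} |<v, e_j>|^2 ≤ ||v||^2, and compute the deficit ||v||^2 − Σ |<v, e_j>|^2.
Σ |<v, e_j>|^2 = 19; ||v||^2 = 19; deficit = 0

Write each e_j = u_j / sqrt(<u_j, u_j>) where u_j is the displayed integer vector. Then <v, e_j> = <v, u_j> / sqrt(<u_j, u_j>), so |<v, e_j>|^2 = <v, u_j>^2 / <u_j, u_j>.
Coefficients: <v, e_1> = 14/sqrt(12), <v, e_2> = 8/sqrt(24).
Square and sum: Σ |<v, e_j>|^2 = 19.
Compute ||v||^2 = v·v = 19.
Deficit = 19 − 19 = 0 ≥ 0, confirming Bessel's inequality. (The deficit equals ||v − Σ <v,e_j> e_j||^2, the squared distance from v to span{e_j}.)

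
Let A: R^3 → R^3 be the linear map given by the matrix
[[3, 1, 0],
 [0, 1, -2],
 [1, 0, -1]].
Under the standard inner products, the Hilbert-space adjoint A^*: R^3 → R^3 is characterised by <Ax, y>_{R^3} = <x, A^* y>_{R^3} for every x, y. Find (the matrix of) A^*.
A^* = A^T =
[[3, 0, 1],
 [1, 1, 0],
 [0, -2, -1]]

For real matrices with standard dot products, the defining identity <Ax, y> = <x, A^* y> gives (Ax)^T y = x^T (A^*) y, i.e. x^T A^T y = x^T (A^*) y. Since this holds for all x, y, we must have A^* = A^T. Therefore
A^* =
[[3, 0, 1],
 [1, 1, 0],
 [0, -2, -1]].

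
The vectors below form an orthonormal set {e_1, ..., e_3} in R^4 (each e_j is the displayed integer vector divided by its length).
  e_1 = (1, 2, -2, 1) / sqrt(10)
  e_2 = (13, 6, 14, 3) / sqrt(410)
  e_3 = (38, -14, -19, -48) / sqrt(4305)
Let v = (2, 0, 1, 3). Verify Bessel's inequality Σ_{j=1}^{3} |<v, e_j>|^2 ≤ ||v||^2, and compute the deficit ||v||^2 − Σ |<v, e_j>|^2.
Σ |<v, e_j>|^2 = 298/35; ||v||^2 = 14; deficit = 192/35

Write each e_j = u_j / sqrt(<u_j, u_j>) where u_j is the displayed integer vector. Then <v, e_j> = <v, u_j> / sqrt(<u_j, u_j>), so |<v, e_j>|^2 = <v, u_j>^2 / <u_j, u_j>.
Coefficients: <v, e_1> = 3/sqrt(10), <v, e_2> = 49/sqrt(410), <v, e_3> = -87/sqrt(4305).
Square and sum: Σ |<v, e_j>|^2 = 298/35.
Compute ||v||^2 = v·v = 14.
Deficit = 14 − 298/35 = 192/35 ≥ 0, confirming Bessel's inequality. (The deficit equals ||v − Σ <v,e_j> e_j||^2, the squared distance from v to span{e_j}.)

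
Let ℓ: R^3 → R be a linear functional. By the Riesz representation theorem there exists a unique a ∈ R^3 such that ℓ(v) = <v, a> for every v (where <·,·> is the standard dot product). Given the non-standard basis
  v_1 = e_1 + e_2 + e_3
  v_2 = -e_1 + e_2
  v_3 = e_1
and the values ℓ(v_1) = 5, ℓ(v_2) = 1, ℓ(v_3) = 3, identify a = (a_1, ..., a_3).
a = (3, 4, -2)

Write a = (a_1, ..., a_3) in the standard basis. For each basis vector v_i, ℓ(v_i) = <v_i, a> is a linear equation in the a_j's. Collect the n equations into a matrix system V a = ℓ, where row i of V is v_i (expressed in the standard basis). Since V is invertible (lower-triangular with 1s on the diagonal, up to permutation), solve by back-substitution:
  V =
[[1, 1, 1],
 [-1, 1, 0],
 [1, 0, 0]]
  V a = (5, 1, 3)
Solving gives a = (3, 4, -2).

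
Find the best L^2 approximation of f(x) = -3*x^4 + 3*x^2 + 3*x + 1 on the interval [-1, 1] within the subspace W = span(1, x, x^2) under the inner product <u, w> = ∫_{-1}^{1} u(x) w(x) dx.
g(x) = 3*x^2/7 + 3*x + 44/35

The best approximation g ∈ W is the orthogonal projection of f onto W. Writing g = a_0 + a_1 x + a_2 x^2, the coefficients solve the normal equations G · a = b where
  G_{ij} = <φ_i, φ_j> and b_i = <f, φ_i>, with φ_0 = 1, φ_1 = x, φ_2 = x^2.
G =
  [2, 0, 2/3]
  [0, 2/3, 0]
  [2/3, 0, 2/5],
b = (14/5, 2, 106/105).
Solving gives a_0 = 44/35, a_1 = 3, a_2 = 3/7, so
  g(x) = 3*x^2/7 + 3*x + 44/35.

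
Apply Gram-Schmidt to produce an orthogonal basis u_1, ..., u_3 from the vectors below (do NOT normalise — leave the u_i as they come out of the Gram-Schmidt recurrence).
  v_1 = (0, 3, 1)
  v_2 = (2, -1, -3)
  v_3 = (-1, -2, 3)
Orthogonal basis:
  u_1 = (0, 3, 1)
  u_2 = (2, 4/5, -12/5)
  u_3 = (14/13, -7/26, 21/26)

Apply the Gram-Schmidt recurrence
  u_1 = v_1
  u_i = v_i − Σ_{j<i} ((v_i · u_j) / (u_j · u_j)) · u_j.

Step by step this gives:
  u_1 = (0, 3, 1)
  u_2 = (2, 4/5, -12/5)
  u_3 = (14/13, -7/26, 21/26)

Orthogonality check:
  u_2 · u_1 = 0 (should be 0)
  u_3 · u_1 = 0 (should be 0)
  u_3 · u_2 = 0 (should be 0)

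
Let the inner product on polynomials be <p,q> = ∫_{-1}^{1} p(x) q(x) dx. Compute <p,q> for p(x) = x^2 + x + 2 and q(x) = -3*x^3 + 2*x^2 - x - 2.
<p,q> = -116/15

Expand the product: p(x)·q(x) = -3*x^5 - x^4 - 5*x^3 + x^2 - 4*x - 4.
∫_{-1}^{1} of each monomial x^k gives [2/(k+1) if k even, 0 if k odd]. Integrating term-by-term (or equivalently evaluating the antiderivative F(x) = -x^6/2 - x^5/5 - 5*x^4/4 + x^3/3 - 2*x^2 - 4*x at the endpoints):
  F(1) − F(−1) = -457/60 − (7/60) = -116/15.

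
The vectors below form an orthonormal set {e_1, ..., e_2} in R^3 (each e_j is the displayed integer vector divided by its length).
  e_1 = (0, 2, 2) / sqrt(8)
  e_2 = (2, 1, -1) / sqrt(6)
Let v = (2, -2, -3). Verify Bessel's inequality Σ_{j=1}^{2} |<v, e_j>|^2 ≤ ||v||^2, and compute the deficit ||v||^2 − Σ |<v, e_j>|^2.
Σ |<v, e_j>|^2 = 50/3; ||v||^2 = 17; deficit = 1/3

Write each e_j = u_j / sqrt(<u_j, u_j>) where u_j is the displayed integer vector. Then <v, e_j> = <v, u_j> / sqrt(<u_j, u_j>), so |<v, e_j>|^2 = <v, u_j>^2 / <u_j, u_j>.
Coefficients: <v, e_1> = -10/sqrt(8), <v, e_2> = 5/sqrt(6).
Square and sum: Σ |<v, e_j>|^2 = 50/3.
Compute ||v||^2 = v·v = 17.
Deficit = 17 − 50/3 = 1/3 ≥ 0, confirming Bessel's inequality. (The deficit equals ||v − Σ <v,e_j> e_j||^2, the squared distance from v to span{e_j}.)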